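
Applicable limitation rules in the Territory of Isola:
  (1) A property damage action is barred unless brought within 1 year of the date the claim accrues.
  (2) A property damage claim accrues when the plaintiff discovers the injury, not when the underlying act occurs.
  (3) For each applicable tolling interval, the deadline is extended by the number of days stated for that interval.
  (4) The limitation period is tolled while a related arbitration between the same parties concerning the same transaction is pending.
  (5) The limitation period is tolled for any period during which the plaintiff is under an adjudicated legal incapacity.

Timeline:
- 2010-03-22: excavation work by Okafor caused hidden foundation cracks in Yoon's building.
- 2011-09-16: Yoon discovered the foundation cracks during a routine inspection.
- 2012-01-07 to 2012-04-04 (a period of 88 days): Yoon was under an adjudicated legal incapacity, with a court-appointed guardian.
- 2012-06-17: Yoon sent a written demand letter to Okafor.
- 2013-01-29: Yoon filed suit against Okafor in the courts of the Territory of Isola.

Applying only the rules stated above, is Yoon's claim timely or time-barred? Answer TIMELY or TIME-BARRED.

Accrual is tied to discovery, so the period began on 2011-09-16 rather than on 2010-03-22 when the act occurred.
The untolled deadline — 1 year after 2011-09-16 — is 2012-09-16.
The period was tolled for 88 days by the plaintiff's legal incapacity (2012-01-07 to 2012-04-04), pushing the deadline to 2012-12-13.
Nothing else in the chronology tolls or restarts the period.
Filing on 2013-01-29 missed the 2012-12-13 deadline — the action is time-barred.

TIME-BARRED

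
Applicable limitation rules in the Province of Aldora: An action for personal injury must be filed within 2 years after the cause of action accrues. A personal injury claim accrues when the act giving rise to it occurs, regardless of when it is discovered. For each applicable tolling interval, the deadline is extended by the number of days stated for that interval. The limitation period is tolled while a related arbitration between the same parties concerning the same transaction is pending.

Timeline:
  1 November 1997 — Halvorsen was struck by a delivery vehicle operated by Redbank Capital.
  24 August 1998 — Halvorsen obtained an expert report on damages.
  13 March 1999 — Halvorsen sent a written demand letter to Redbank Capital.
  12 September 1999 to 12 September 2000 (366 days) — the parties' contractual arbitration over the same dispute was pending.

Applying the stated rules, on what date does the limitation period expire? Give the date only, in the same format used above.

The claim accrued on 1 November 1997, when the wrongful act occurred.
Adding the 2 years base period to 1 November 1997 gives a deadline of 1 November 1999, before any tolling.
The period was tolled for 366 days by the pending related arbitration (12 September 1999 to 12 September 2000), pushing the deadline to 1 November 2000.
None of the other events listed affects the running of the period under the stated rules.

1 November 2000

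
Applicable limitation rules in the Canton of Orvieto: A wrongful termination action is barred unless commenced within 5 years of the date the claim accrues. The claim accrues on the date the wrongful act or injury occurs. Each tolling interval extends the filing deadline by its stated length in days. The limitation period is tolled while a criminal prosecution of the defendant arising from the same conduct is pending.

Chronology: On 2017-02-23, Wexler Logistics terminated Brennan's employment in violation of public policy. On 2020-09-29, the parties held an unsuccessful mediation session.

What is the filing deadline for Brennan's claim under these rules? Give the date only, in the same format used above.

2022-02-23

The limitation period began to run on 2017-02-23.
The untolled deadline — 5 years after 2017-02-23 — is 2022-02-23.
The other events in the timeline have no effect on the limitation period under the stated rules.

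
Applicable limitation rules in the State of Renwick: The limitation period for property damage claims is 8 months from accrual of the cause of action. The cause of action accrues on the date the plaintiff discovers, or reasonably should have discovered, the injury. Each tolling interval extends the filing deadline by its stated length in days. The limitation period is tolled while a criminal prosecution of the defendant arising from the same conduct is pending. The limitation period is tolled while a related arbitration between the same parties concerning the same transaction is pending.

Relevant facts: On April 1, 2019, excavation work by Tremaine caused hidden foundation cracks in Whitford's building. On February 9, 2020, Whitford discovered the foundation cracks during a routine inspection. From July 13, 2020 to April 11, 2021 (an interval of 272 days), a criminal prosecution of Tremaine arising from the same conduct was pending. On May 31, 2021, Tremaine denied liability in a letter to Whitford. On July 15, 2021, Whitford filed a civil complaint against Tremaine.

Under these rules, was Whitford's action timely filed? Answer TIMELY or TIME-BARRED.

Under the discovery rule, the claim accrued on February 9, 2020, when Whitford discovered the injury — not on the April 1, 2019 date of the underlying act.
8 months from February 9, 2020 is October 9, 2020.
The period was tolled for 272 days by the pending criminal prosecution (July 13, 2020 to April 11, 2021), pushing the deadline to July 8, 2021.
The other events in the timeline have no effect on the limitation period under the stated rules.
Whitford filed on July 15, 2021, after the July 8, 2021 deadline, so the action is time-barred.

TIME-BARRED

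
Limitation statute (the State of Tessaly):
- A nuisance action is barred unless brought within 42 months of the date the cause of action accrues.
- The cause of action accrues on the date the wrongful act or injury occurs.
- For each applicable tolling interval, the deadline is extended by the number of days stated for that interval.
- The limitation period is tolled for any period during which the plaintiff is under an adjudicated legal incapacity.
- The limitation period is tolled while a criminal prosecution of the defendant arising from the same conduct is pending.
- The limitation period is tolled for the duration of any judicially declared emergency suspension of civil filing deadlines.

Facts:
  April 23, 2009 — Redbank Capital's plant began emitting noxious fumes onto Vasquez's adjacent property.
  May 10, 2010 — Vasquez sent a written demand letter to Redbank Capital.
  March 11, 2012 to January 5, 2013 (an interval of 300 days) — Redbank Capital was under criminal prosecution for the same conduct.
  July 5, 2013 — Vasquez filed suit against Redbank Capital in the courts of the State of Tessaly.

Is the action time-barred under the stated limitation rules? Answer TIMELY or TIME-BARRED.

The claim accrued on April 23, 2009, when the wrongful act occurred.
The untolled deadline — 42 months after April 23, 2009 — is October 23, 2012.
The period was tolled for 300 days by the pending criminal prosecution (March 11, 2012 to January 5, 2013), pushing the deadline to August 19, 2013.
None of the other events listed affects the running of the period under the stated rules.
Filing on July 5, 2013 beat the August 19, 2013 deadline — the action is timely.

TIMELY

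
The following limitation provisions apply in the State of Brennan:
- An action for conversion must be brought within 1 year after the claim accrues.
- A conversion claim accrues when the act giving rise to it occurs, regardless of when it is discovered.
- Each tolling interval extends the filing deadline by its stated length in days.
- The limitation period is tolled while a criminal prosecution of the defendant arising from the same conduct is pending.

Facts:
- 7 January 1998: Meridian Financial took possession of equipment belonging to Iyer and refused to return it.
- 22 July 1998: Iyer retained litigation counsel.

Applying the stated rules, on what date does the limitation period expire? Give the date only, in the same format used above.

The claim accrued on 7 January 1998, the date of the act.
The untolled deadline — 1 year after 7 January 1998 — is 7 January 1999.
The other events in the timeline have no effect on the limitation period under the stated rules.

7 January 1999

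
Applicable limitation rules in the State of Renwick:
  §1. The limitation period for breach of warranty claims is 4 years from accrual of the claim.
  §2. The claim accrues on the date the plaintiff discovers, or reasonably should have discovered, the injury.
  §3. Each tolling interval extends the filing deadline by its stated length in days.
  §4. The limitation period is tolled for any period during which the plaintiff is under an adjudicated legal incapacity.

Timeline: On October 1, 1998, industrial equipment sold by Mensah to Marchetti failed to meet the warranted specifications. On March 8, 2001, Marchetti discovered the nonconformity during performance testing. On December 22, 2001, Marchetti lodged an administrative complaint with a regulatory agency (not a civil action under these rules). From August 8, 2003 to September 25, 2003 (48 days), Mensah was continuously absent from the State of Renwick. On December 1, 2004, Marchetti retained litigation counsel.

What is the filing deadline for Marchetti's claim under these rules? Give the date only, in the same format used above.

Under the discovery rule, the claim accrued on March 8, 2001, when Marchetti discovered the injury — not on the October 1, 1998 date of the underlying act.
The untolled deadline — 4 years after March 8, 2001 — is March 8, 2005.
Although the defendant's absence ran from August 8, 2003 to September 25, 2003, the stated rules do not make that a tolling event, so it is disregarded.
None of the other events listed affects the running of the period under the stated rules.

March 8, 2005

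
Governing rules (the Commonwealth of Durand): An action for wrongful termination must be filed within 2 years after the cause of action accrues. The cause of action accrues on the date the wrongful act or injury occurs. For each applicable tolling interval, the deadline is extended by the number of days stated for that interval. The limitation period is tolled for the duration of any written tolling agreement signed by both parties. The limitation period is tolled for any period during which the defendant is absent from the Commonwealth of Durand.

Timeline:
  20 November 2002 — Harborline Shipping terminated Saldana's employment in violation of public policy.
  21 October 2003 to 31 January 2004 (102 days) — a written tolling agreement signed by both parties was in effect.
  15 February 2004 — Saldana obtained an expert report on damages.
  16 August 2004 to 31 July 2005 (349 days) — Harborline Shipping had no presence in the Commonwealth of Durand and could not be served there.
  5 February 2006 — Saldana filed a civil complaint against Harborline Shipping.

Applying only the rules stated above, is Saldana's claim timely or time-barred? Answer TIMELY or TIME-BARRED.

The limitation period began to run on 20 November 2002.
The untolled deadline — 2 years after 20 November 2002 — is 20 November 2004.
The period was tolled for 102 days by the written tolling agreement (21 October 2003 to 31 January 2004), pushing the deadline to 2 March 2005.
Because the defendant's absence from the jurisdiction ran from 16 August 2004 to 31 July 2005, the deadline is extended by 349 days to 14 February 2006.
The other events in the timeline have no effect on the limitation period under the stated rules.
Saldana filed on 5 February 2006, before the 14 February 2006 deadline, so the action is timely.

TIMELY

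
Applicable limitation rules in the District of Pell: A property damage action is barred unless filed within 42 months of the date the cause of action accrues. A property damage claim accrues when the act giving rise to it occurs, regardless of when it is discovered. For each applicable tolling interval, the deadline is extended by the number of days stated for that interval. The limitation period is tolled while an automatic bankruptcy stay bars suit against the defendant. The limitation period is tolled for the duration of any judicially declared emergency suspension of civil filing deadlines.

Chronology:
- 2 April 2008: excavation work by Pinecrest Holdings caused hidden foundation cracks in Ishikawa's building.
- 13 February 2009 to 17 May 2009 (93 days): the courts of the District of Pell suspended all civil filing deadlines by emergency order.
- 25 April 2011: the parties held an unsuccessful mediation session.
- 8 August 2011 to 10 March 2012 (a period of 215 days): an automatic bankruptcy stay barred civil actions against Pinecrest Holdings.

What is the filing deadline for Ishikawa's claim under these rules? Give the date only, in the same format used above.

The claim accrued on 2 April 2008, when the wrongful act occurred.
Adding the 42 months base period to 2 April 2008 gives a deadline of 2 October 2011, before any tolling.
Because the emergency suspension of filing deadlines ran from 13 February 2009 to 17 May 2009, the deadline is extended by 93 days to 3 January 2012.
Because the automatic bankruptcy stay ran from 8 August 2011 to 10 March 2012, the deadline is extended by 215 days to 5 August 2012.
None of the other events listed affects the running of the period under the stated rules.

5 August 2012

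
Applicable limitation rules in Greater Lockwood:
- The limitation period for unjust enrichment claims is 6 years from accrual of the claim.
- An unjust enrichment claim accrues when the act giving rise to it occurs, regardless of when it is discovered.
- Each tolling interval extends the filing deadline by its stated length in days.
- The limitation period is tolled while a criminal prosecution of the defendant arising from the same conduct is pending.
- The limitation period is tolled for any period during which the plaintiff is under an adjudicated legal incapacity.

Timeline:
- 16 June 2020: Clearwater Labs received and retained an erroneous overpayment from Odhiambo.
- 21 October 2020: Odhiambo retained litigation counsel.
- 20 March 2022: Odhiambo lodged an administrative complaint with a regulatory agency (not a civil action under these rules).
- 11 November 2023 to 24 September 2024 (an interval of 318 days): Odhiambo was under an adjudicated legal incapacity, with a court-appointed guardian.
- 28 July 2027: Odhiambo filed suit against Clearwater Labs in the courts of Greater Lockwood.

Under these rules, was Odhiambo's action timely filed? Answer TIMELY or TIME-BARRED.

TIME-BARRED

The limitation period began to run on 16 June 2020.
6 years from 16 June 2020 is 16 June 2026.
The plaintiff's legal incapacity from 11 November 2023 to 24 September 2024 tolled the period for 318 days, extending the deadline to 30 April 2027.
None of the other events listed affects the running of the period under the stated rules.
Filing on 28 July 2027 missed the 30 April 2027 deadline — the action is time-barred.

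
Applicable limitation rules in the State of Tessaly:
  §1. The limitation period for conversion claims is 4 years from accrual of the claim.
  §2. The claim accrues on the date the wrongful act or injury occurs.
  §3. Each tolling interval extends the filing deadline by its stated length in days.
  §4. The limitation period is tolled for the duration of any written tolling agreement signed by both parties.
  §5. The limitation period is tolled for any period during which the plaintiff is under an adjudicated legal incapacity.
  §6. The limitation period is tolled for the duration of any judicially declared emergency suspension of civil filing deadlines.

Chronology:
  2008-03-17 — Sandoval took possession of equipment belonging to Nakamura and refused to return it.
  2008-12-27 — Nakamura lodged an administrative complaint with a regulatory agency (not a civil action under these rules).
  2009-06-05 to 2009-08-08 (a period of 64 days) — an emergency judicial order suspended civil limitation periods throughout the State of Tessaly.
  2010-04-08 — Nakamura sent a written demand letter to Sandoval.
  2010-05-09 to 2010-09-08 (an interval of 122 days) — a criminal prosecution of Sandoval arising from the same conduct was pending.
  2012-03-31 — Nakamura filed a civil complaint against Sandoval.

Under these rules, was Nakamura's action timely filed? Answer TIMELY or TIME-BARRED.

TIMELY

The claim accrued on 2008-03-17, the date of the act.
4 years from 2008-03-17 is 2012-03-17.
The period was tolled for 64 days by the emergency suspension of filing deadlines (2009-06-05 to 2009-08-08), pushing the deadline to 2012-05-20.
The pending criminal prosecution from 2010-05-09 to 2010-09-08 does not toll the period, because no stated rule makes a criminal prosecution a tolling event.
Nothing else in the chronology tolls or restarts the period.
Filing on 2012-03-31 beat the 2012-05-20 deadline — the action is timely.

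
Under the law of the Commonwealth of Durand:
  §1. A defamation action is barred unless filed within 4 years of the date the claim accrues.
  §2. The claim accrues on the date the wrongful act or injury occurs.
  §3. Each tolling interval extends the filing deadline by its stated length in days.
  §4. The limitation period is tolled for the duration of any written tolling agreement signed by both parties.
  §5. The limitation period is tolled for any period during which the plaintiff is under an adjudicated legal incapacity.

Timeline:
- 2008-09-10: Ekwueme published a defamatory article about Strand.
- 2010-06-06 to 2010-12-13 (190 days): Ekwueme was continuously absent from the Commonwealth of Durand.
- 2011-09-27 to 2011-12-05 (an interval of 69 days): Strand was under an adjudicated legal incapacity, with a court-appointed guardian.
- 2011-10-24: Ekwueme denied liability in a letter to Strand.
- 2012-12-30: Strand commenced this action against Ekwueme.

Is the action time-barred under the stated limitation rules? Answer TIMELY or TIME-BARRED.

The claim accrued on 2008-09-10, when the wrongful act occurred.
Adding the 4 years base period to 2008-09-10 gives a deadline of 2012-09-10, before any tolling.
The plaintiff's legal incapacity from 2011-09-27 to 2011-12-05 tolled the period for 69 days, extending the deadline to 2012-11-18.
The defendant's absence from the jurisdiction from 2010-06-06 to 2010-12-13 does not toll the period, because no stated rule makes the defendant's absence a tolling event.
None of the other events listed affects the running of the period under the stated rules.
Filing on 2012-12-30 missed the 2012-11-18 deadline — the action is time-barred.

TIME-BARRED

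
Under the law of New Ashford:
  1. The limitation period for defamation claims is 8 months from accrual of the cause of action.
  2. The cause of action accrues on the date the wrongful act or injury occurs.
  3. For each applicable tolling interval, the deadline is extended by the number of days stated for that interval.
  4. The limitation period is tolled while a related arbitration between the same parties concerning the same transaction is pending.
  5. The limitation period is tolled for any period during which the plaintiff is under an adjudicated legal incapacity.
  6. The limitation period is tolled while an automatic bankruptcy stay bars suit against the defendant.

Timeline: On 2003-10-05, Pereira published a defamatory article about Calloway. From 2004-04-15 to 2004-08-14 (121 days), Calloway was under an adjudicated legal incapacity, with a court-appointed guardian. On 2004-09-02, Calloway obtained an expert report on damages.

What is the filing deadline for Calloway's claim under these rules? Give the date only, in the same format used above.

The limitation period began to run on 2003-10-05.
8 months from 2003-10-05 is 2004-06-05.
The period was tolled for 121 days by the plaintiff's legal incapacity (2004-04-15 to 2004-08-14), pushing the deadline to 2004-10-04.
None of the other events listed affects the running of the period under the stated rules.

2004-10-04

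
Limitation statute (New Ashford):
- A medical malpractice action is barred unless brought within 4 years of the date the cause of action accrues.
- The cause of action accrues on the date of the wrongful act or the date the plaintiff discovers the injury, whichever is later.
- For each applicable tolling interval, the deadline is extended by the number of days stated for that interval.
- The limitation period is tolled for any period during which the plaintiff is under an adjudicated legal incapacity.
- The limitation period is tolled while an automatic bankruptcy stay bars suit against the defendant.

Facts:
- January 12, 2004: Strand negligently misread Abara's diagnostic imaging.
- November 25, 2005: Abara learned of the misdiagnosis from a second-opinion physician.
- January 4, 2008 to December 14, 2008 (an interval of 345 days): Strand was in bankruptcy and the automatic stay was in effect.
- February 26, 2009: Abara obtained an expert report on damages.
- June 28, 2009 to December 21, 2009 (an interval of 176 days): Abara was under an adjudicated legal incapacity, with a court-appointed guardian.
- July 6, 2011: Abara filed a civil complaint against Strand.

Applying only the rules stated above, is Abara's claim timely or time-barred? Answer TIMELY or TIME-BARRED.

TIME-BARRED

Because discovery on November 25, 2005 post-dates the January 12, 2004 act, accrual under the later-of rule falls on November 25, 2005.
4 years from November 25, 2005 is November 25, 2009.
Because the automatic bankruptcy stay ran from January 4, 2008 to December 14, 2008, the deadline is extended by 345 days to November 5, 2010.
The plaintiff's legal incapacity from June 28, 2009 to December 21, 2009 tolled the period for 176 days, extending the deadline to April 30, 2011.
The other events in the timeline have no effect on the limitation period under the stated rules.
Filing on July 6, 2011 missed the April 30, 2011 deadline — the action is time-barred.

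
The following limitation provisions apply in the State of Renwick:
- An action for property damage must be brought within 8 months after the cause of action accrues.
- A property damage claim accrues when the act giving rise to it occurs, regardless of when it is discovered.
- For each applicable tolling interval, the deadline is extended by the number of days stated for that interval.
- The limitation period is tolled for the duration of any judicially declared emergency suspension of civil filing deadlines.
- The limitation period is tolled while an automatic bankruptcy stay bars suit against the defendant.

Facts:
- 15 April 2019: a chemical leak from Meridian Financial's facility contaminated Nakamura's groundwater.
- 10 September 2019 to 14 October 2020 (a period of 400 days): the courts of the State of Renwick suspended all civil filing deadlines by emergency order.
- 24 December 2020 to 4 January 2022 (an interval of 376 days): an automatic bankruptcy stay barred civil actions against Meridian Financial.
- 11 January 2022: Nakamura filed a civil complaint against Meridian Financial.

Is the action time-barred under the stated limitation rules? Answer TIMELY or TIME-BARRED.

TIMELY

The limitation period began to run on 15 April 2019.
The untolled deadline — 8 months after 15 April 2019 — is 15 December 2019.
The emergency suspension of filing deadlines from 10 September 2019 to 14 October 2020 tolled the period for 400 days, extending the deadline to 18 January 2021.
The period was tolled for 376 days by the automatic bankruptcy stay (24 December 2020 to 4 January 2022), pushing the deadline to 29 January 2022.
Filing on 11 January 2022 beat the 29 January 2022 deadline — the action is timely.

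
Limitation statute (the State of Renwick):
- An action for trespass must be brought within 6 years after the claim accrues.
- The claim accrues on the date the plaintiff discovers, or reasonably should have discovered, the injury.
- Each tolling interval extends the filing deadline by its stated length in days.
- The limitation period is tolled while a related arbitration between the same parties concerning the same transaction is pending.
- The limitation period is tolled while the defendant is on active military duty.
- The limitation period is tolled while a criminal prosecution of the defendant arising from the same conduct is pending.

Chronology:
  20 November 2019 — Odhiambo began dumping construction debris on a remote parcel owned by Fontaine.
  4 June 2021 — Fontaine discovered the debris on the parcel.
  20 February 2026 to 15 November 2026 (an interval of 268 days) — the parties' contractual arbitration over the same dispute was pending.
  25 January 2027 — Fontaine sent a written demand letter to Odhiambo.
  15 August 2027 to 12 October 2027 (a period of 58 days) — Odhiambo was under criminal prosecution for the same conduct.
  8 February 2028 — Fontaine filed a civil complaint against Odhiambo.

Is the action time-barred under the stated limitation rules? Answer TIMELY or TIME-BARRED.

Accrual is tied to discovery, so the period began on 4 June 2021 rather than on 20 November 2019 when the act occurred.
6 years from 4 June 2021 is 4 June 2027.
The period was tolled for 268 days by the pending related arbitration (20 February 2026 to 15 November 2026), pushing the deadline to 27 February 2028.
Because the pending criminal prosecution ran from 15 August 2027 to 12 October 2027, the deadline is extended by 58 days to 25 April 2028.
The other events in the timeline have no effect on the limitation period under the stated rules.
The 8 February 2028 filing precedes the 25 April 2028 deadline; the claim is timely.

TIMELY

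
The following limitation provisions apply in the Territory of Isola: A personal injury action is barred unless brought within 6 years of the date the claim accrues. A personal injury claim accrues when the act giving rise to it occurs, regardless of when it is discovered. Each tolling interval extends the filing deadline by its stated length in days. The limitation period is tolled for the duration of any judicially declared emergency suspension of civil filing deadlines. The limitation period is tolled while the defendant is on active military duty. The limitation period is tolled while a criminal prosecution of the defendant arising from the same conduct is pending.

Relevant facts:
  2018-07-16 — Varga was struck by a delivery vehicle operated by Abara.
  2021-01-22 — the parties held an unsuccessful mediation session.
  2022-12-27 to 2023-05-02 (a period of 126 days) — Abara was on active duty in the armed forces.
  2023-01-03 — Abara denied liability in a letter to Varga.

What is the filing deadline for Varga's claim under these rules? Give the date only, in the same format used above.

2024-11-19

The limitation period began to run on 2018-07-16.
The untolled deadline — 6 years after 2018-07-16 — is 2024-07-16.
Because the defendant's active military service ran from 2022-12-27 to 2023-05-02, the deadline is extended by 126 days to 2024-11-19.
The other events in the timeline have no effect on the limitation period under the stated rules.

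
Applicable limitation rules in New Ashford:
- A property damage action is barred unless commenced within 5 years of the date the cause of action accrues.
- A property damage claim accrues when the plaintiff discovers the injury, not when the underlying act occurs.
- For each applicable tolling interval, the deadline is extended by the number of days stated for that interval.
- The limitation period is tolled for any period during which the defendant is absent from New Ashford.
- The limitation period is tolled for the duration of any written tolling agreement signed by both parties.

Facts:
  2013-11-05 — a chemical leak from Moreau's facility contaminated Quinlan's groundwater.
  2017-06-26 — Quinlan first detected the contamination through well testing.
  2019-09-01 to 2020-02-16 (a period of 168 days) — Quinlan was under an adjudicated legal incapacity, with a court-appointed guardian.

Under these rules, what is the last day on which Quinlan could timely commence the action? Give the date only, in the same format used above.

The claim did not accrue until Quinlan discovered the injury on 2017-06-26; the 2013-11-05 act date does not start the clock under the stated rule.
Adding the 5 years base period to 2017-06-26 gives a deadline of 2022-06-26, before any tolling.
No stated provision tolls the period for the plaintiff's incapacity, so the interval from 2019-09-01 to 2020-02-16 has no effect on the deadline.

2022-06-26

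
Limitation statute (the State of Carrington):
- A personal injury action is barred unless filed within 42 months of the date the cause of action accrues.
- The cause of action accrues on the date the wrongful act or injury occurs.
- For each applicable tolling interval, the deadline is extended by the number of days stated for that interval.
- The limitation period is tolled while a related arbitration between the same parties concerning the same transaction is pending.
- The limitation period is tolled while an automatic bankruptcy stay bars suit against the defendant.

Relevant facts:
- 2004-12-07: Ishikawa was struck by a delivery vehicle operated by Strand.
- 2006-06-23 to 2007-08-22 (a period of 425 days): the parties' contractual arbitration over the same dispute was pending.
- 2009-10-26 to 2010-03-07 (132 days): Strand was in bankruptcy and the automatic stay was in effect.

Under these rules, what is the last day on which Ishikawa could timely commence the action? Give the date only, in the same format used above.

2009-08-06

The cause of action accrued on 2004-12-07, the date of the act.
The untolled deadline — 42 months after 2004-12-07 — is 2008-06-07.
The period was tolled for 425 days by the pending related arbitration (2006-06-23 to 2007-08-22), pushing the deadline to 2009-08-06.
The automatic bankruptcy stay starting 2009-10-26 came too late — the period had run on 2009-08-06 — and so does not extend the deadline.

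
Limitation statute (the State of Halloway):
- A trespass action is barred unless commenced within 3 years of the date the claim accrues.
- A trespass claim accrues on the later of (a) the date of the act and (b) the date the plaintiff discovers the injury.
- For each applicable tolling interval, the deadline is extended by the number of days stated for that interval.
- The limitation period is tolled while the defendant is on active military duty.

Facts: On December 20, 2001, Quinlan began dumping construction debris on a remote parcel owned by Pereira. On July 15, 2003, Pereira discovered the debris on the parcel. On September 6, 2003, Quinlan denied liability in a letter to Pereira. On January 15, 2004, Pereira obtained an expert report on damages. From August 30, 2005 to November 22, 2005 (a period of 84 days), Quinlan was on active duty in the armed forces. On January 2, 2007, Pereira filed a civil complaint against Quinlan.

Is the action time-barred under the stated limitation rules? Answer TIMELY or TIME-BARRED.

Taking the later of the act (December 20, 2001) and discovery (July 15, 2003), the claim accrued on July 15, 2003.
3 years from July 15, 2003 is July 15, 2006.
The period was tolled for 84 days by the defendant's active military service (August 30, 2005 to November 22, 2005), pushing the deadline to October 7, 2006.
None of the other events listed affects the running of the period under the stated rules.
Pereira filed on January 2, 2007, after the October 7, 2006 deadline, so the action is time-barred.

TIME-BARRED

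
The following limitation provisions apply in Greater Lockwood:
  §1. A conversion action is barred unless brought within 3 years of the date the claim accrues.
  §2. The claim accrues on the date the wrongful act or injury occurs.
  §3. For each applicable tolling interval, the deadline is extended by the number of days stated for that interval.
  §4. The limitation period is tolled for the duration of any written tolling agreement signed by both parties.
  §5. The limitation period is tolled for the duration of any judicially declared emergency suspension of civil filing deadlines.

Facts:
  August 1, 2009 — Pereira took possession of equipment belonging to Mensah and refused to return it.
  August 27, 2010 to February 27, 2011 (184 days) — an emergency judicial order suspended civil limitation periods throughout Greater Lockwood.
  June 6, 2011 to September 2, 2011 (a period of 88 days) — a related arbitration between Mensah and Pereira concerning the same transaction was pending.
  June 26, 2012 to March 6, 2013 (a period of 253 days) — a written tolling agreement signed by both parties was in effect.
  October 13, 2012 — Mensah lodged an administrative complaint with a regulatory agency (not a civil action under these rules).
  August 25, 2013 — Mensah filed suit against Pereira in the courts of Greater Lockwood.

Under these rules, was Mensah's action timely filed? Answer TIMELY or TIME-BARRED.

The claim accrued on August 1, 2009, when the wrongful act occurred.
Adding the 3 years base period to August 1, 2009 gives a deadline of August 1, 2012, before any tolling.
The emergency suspension of filing deadlines from August 27, 2010 to February 27, 2011 tolled the period for 184 days, extending the deadline to February 1, 2013.
Because the written tolling agreement ran from June 26, 2012 to March 6, 2013, the deadline is extended by 253 days to October 12, 2013.
The pending related arbitration from June 6, 2011 to September 2, 2011 does not toll the period, because no stated rule makes a pending arbitration a tolling event.
Nothing else in the chronology tolls or restarts the period.
Filing on August 25, 2013 beat the October 12, 2013 deadline — the action is timely.

TIMELY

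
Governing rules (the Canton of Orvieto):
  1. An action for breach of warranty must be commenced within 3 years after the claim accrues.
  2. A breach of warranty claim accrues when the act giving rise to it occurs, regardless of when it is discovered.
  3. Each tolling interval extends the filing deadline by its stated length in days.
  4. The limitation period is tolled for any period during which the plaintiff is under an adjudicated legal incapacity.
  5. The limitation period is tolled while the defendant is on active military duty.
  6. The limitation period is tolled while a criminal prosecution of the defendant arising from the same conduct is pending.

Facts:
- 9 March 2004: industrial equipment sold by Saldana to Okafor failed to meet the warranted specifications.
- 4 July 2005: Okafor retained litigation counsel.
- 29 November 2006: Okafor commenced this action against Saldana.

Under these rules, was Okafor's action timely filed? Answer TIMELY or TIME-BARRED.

TIMELY

The claim accrued on 9 March 2004, the date of the act.
The untolled deadline — 3 years after 9 March 2004 — is 9 March 2007.
Nothing else in the chronology tolls or restarts the period.
Filing on 29 November 2006 beat the 9 March 2007 deadline — the action is timely.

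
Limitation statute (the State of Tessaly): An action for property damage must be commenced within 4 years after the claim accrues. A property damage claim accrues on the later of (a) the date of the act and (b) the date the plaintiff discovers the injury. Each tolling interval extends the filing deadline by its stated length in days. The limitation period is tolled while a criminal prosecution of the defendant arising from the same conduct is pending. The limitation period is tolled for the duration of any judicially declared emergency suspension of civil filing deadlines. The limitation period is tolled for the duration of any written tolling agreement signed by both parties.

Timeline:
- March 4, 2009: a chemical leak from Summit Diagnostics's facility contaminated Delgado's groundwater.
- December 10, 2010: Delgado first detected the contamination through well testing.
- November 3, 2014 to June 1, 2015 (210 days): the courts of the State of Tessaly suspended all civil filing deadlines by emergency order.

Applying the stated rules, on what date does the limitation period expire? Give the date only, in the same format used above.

Taking the later of the act (March 4, 2009) and discovery (December 10, 2010), the claim accrued on December 10, 2010.
4 years from December 10, 2010 is December 10, 2014.
Because the emergency suspension of filing deadlines ran from November 3, 2014 to June 1, 2015, the deadline is extended by 210 days to July 8, 2015.

July 8, 2015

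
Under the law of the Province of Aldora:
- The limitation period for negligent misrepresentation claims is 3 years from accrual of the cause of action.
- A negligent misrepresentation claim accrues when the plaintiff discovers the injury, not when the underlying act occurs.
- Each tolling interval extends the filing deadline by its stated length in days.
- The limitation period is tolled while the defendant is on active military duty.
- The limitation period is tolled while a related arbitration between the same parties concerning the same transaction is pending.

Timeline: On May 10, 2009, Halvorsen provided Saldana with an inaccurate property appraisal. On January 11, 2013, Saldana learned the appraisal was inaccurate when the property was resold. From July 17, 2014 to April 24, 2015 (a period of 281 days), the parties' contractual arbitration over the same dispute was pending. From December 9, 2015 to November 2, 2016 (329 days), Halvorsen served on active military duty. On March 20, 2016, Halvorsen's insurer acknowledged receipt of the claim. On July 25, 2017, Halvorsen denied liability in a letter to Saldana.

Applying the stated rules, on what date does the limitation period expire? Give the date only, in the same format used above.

Accrual is tied to discovery, so the period began on January 11, 2013 rather than on May 10, 2009 when the act occurred.
Adding the 3 years base period to January 11, 2013 gives a deadline of January 11, 2016, before any tolling.
The pending related arbitration from July 17, 2014 to April 24, 2015 tolled the period for 281 days, extending the deadline to October 18, 2016.
The defendant's active military service from December 9, 2015 to November 2, 2016 tolled the period for 329 days, extending the deadline to September 12, 2017.
Nothing else in the chronology tolls or restarts the period.

September 12, 2017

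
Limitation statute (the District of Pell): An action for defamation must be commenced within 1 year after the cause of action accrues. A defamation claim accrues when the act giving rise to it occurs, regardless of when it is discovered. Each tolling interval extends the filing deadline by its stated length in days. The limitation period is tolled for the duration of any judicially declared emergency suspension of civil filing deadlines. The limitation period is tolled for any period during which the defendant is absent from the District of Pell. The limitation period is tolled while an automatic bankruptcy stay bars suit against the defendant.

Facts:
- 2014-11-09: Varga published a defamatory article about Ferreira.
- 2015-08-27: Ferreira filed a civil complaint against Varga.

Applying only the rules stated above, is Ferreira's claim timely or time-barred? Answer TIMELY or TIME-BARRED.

TIMELY

The claim accrued on 2014-11-09, when the wrongful act occurred.
Adding the 1 year base period to 2014-11-09 gives a deadline of 2015-11-09, before any tolling.
Filing on 2015-08-27 beat the 2015-11-09 deadline — the action is timely.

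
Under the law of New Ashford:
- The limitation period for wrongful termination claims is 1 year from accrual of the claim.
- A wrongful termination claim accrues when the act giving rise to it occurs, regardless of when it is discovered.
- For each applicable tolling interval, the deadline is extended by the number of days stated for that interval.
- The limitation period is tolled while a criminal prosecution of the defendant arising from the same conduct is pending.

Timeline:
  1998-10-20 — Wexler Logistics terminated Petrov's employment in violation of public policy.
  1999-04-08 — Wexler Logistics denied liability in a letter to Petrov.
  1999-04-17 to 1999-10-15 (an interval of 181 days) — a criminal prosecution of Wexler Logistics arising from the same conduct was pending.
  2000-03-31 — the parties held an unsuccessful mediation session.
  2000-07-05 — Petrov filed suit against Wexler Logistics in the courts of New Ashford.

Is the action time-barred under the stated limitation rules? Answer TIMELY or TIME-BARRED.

TIME-BARRED

The claim accrued on 1998-10-20, the date of the act.
The untolled deadline — 1 year after 1998-10-20 — is 1999-10-20.
The period was tolled for 181 days by the pending criminal prosecution (1999-04-17 to 1999-10-15), pushing the deadline to 2000-04-18.
Nothing else in the chronology tolls or restarts the period.
Petrov filed on 2000-07-05, after the 2000-04-18 deadline, so the action is time-barred.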